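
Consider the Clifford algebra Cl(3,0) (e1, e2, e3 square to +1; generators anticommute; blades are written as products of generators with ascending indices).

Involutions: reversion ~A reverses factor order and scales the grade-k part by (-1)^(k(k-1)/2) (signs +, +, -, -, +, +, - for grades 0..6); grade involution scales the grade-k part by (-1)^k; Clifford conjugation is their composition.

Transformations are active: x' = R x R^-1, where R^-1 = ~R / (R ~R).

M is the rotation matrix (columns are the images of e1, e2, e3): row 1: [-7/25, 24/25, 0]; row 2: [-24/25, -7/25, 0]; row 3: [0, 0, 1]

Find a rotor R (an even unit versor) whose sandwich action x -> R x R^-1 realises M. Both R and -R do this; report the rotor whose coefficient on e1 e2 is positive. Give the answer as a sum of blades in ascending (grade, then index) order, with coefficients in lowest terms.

Method: write R = a + b12*e1 e2 + b13*e1 e3 + b23*e2 e3 with a^2 + b12^2 + b13^2 + b23^2 = 1 (so R^-1 = ~R). Expanding the columns R e_j ~R gives tr M = 4a^2 - 1 and, from the antisymmetric part, M21 - M12 = -4a*b12, M13 - M31 = 4a*b13, M32 - M23 = -4a*b23.
Here tr M = 11/25, so a^2 = (1 + tr M)/4 = 9/25 and a = ±3/5. Taking a = 3/5: M21 - M12 = -48/25, M13 - M31 = 0, M32 - M23 = 0, giving b12 = 4/5, b13 = 0, b23 = 0, i.e. R = 3/5 + 4/5*e1 e2.
Its e1 e2 coefficient is already positive.
Answer: 3/5 + 4/5*e1 e2. Uniqueness: Spin(3) -> SO(3) maps R and -R to the same rotation of trace 11/25; fixing the sign of the e1 e2 coefficient removes the ambiguity.


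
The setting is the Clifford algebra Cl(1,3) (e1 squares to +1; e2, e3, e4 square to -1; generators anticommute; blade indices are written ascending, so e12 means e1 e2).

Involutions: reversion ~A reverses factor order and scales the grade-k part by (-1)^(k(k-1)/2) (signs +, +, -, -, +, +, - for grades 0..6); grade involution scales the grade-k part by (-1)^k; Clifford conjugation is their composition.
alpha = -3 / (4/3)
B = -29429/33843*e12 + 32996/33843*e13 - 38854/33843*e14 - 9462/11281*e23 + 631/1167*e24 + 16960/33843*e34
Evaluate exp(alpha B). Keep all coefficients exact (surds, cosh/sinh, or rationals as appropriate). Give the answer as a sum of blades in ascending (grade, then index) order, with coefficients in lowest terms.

B^2 term by term: the squares give (-29429/33843)^2*(e12)^2 + (32996/33843)^2*(e13)^2 + (-38854/33843)^2*(e14)^2 + (-9462/11281)^2*(e23)^2 + (631/1167)^2*(e24)^2 + (16960/33843)^2*(e34)^2 = 866066041/1145348649*(+1) + 1088736016/1145348649*(+1) + 1509633316/1145348649*(+1) + 89529444/127260961*(-1) + 398161/1361889*(-1) + 287641600/1145348649*(-1) = 16/9 (each basis 2-blade squares to minus the product of its generators' squares); cross terms between blades sharing an index anticommute and cancel; the commuting (index-disjoint) pairs give grade-4 terms 2*c*c'*(blade product), which cancel blade by blade — e1234: -998231680/1145348649 - 41640952/39494781 + 245091032/127260961 = 0 — confirming B is simple. So B^2 = 16/9.
B^2 = 16/9 — the positive square puts this in the hyperbolic regime; l = 4/3, alpha*l = -3, so exp(alpha B) = cosh(-3) + (sinh(-3)/(4/3))*B = cosh(3) + (-3*sinh(3)/4)*B.
Answer: cosh(3) + 29429*sinh(3)/45124*e12 - 8249*sinh(3)/11281*e13 + 19427*sinh(3)/22562*e14 + 14193*sinh(3)/22562*e23 - 631*sinh(3)/1556*e24 - 4240*sinh(3)/11281*e34


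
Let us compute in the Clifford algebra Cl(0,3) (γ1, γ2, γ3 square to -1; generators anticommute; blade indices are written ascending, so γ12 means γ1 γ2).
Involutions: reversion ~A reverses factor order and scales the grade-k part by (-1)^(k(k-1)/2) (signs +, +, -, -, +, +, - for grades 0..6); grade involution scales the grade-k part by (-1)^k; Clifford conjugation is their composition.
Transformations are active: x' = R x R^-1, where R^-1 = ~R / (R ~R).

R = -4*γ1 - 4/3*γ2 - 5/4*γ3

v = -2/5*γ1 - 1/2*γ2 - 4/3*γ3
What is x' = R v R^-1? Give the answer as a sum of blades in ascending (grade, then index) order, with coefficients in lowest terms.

~R = -4*γ1 - 4/3*γ2 - 5/4*γ3, and R ~R = -2785/144, so R^-1 = ~R / (-2785/144).
R v = -59/15 + 22/15*γ12 + 29/6*γ13 + 83/72*γ23
Answer: -17086/13925*γ1 - 1179/27850*γ2 + 6892/8355*γ3


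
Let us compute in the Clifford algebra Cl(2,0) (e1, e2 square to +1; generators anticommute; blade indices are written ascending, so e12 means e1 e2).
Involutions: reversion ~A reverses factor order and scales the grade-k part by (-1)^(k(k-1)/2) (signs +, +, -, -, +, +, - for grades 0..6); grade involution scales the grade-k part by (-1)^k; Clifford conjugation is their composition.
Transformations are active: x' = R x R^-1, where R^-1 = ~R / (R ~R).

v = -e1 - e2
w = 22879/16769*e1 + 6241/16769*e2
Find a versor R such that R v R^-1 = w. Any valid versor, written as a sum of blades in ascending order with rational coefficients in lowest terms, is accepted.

Key observation: q(v) = q(w) = 2 (sandwiches preserve the norm), so R = v + w = 6110/16769*e1 - 10528/16769*e2 works whenever it is invertible — the component of v along it is kept and (v - w)/2 reverses, sending v to w.
Answer: 6110/16769*e1 - 10528/16769*e2


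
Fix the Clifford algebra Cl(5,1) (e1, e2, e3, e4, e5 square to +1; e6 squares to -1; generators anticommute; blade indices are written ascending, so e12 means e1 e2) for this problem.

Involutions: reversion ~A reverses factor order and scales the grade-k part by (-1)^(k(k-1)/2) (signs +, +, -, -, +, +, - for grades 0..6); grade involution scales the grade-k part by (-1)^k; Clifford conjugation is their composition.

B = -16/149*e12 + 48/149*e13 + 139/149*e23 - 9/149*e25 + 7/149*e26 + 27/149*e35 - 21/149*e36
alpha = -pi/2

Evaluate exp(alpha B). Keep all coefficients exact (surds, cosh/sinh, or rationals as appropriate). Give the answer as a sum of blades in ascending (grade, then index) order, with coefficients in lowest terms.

B^2 term by term: the squares give (-16/149)^2*(e12)^2 + (48/149)^2*(e13)^2 + (139/149)^2*(e23)^2 + (-9/149)^2*(e25)^2 + (7/149)^2*(e26)^2 + (27/149)^2*(e35)^2 + (-21/149)^2*(e36)^2 = 256/22201*(-1) + 2304/22201*(-1) + 19321/22201*(-1) + 81/22201*(-1) + 49/22201*(+1) + 729/22201*(-1) + 441/22201*(+1) = -1 (each basis 2-blade squares to minus the product of its generators' squares); cross terms between blades sharing an index anticommute and cancel; the commuting (index-disjoint) pairs give grade-4 terms 2*c*c'*(blade product), which cancel blade by blade — e1235: -864/22201 + 864/22201 = 0; e1236: 672/22201 - 672/22201 = 0; e2356: -378/22201 + 378/22201 = 0 — confirming B is simple. So B^2 = -1.
B^2 = -1 — B^2 < 0, so the exponential closes trigonometrically: l = 1, alpha*l = -pi/2, so exp(alpha B) = cos(-pi/2) + (sin(-pi/2)/1)*B = 0 + (-1)*B.
Answer: 16/149*e12 - 48/149*e13 - 139/149*e23 + 9/149*e25 - 7/149*e26 - 27/149*e35 + 21/149*e36


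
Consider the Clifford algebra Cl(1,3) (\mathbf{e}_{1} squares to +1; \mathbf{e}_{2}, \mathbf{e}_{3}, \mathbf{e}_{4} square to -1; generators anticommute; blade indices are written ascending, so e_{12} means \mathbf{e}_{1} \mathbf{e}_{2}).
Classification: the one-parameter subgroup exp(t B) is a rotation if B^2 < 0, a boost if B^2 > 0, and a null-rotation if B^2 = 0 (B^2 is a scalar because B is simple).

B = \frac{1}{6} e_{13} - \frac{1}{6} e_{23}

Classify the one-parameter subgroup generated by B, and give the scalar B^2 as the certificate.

B^2 term by term: the squares give (\frac{1}{6})^2*(e_{13})^2 + (-\frac{1}{6})^2*(e_{23})^2 = \frac{1}{36}*(+1) + \frac{1}{36}*(-1) = 0 (each basis 2-blade squares to minus the product of its generators' squares); cross terms between blades sharing an index anticommute and cancel. So B^2 = 0.
Answer: null-rotation, certificate B^2 = 0. B^2 = 0 is basis-independent, so its sign is the whole story.


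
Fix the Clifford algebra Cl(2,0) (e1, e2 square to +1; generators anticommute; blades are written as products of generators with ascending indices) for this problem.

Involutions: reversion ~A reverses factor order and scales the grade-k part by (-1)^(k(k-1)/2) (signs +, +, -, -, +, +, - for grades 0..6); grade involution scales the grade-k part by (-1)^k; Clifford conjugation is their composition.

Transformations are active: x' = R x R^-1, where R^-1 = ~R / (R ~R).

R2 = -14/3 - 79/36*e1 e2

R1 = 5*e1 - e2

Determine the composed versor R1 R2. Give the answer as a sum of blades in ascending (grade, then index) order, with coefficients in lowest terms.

Distribute over the terms of R1 (each basis-blade product reordered to ascending indices, repeated generators contracted through their squares):
(5*e1) R2 = -70/3*e1 - 395/36*e2
(-e2) R2 = -79/36*e1 + 14/3*e2
Summing the partial products and collecting blades:
Answer: -919/36*e1 - 227/36*e2


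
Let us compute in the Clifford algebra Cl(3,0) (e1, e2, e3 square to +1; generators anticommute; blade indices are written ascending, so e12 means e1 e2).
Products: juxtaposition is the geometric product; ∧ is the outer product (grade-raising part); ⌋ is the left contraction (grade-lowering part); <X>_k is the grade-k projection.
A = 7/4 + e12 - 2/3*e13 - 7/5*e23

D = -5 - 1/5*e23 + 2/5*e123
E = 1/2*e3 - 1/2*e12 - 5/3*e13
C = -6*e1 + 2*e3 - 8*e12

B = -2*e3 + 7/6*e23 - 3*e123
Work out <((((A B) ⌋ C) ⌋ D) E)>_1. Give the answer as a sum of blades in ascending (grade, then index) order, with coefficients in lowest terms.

step 1: 49/30 - 43/15*e1 + 24/5*e2 - 1/2*e3 + 7/9*e12 + 7/6*e13 + 49/24*e23 - 29/4*e123
step 2: 1009/45 + 143/5*e1 + 344/15*e2 + 49/15*e3 - 196/15*e12
step 3: -1009/9 + 49/75*e2 + 16/25*e3 + 98/75*e12 - 688/75*e13 + 313/45*e23 + 2018/225*e123
step 4: -3221/225 - 479/150*e1 - 3097/270*e2 - 23207/450*e3 + 66079/1350*e12 + 51389/270*e13 + 3191/450*e23 + 64/45*e123
step 5: -479/150*e1 - 3097/270*e2 - 23207/450*e3
Answer: -479/150*e1 - 3097/270*e2 - 23207/450*e3


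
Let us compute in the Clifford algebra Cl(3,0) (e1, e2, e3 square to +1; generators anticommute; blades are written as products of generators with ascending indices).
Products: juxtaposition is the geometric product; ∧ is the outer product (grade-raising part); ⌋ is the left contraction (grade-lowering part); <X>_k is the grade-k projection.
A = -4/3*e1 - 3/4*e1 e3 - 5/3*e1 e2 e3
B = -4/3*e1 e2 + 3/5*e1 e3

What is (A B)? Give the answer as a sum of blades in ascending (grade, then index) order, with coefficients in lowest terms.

step 1: 9/20 + 7/9*e2 - 136/45*e3 + e2 e3
Answer: 9/20 + 7/9*e2 - 136/45*e3 + e2 e3


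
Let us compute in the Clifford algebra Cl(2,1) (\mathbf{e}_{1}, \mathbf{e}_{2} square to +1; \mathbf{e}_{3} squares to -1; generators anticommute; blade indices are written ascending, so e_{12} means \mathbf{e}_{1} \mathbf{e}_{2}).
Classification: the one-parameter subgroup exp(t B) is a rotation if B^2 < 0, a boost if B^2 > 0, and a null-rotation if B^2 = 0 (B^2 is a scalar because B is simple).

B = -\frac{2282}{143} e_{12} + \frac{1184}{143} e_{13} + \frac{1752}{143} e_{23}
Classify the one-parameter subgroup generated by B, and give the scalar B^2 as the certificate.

B^2 term by term: the squares give (-\frac{2282}{143})^2*(e_{12})^2 + (\frac{1184}{143})^2*(e_{13})^2 + (\frac{1752}{143})^2*(e_{23})^2 = \frac{5207524}{20449}*(-1) + \frac{1401856}{20449}*(+1) + \frac{3069504}{20449}*(+1) = -36 (each basis 2-blade squares to minus the product of its generators' squares); cross terms between blades sharing an index anticommute and cancel. So B^2 = -36.
Answer: rotation, certificate B^2 = -36. The scalar -36 is the complete invariant here: its sign names the subgroup type.


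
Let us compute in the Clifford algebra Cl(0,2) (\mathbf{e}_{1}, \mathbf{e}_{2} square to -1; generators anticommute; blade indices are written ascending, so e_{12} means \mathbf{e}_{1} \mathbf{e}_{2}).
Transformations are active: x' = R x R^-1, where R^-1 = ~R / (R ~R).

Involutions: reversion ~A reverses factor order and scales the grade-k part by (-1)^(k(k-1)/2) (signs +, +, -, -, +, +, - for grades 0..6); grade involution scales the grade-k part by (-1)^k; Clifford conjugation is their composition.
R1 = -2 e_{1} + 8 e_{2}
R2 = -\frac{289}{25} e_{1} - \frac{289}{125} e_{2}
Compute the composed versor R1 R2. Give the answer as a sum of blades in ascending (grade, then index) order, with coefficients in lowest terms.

Distribute over the terms of R1 (each basis-blade product reordered to ascending indices, repeated generators contracted through their squares):
(-2 e_{1}) R2 = -\frac{578}{25} + \frac{578}{125} e_{12}
(8 e_{2}) R2 = \frac{2312}{125} + \frac{2312}{25} e_{12}
Summing the partial products and collecting blades:
Answer: -\frac{578}{125} + \frac{12138}{125} e_{12}


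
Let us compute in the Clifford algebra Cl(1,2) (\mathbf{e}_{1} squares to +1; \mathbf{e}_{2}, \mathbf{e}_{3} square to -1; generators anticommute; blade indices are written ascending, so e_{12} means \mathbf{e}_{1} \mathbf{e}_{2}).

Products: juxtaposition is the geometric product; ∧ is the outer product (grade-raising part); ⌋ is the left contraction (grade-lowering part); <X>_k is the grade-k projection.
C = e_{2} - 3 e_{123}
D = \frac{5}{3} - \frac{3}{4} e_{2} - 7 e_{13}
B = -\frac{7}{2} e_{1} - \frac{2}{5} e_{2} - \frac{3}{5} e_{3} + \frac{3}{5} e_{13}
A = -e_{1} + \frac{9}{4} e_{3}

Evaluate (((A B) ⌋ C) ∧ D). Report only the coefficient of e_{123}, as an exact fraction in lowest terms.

step 1: \frac{97}{20} + \frac{27}{20} e_{1} - \frac{3}{5} e_{3} + \frac{2}{5} e_{12} + \frac{339}{40} e_{13} + \frac{9}{10} e_{23}
step 2: \frac{27}{10} e_{1} + \frac{1211}{40} e_{2} - \frac{6}{5} e_{3} - \frac{9}{5} e_{12} - \frac{81}{20} e_{23} - \frac{291}{20} e_{123}
step 3: \frac{9}{2} e_{1} + \frac{1211}{24} e_{2} - 2 e_{3} - \frac{201}{40} e_{12} - \frac{153}{20} e_{23} + \frac{7507}{40} e_{123}
Answer: \frac{7507}{40}


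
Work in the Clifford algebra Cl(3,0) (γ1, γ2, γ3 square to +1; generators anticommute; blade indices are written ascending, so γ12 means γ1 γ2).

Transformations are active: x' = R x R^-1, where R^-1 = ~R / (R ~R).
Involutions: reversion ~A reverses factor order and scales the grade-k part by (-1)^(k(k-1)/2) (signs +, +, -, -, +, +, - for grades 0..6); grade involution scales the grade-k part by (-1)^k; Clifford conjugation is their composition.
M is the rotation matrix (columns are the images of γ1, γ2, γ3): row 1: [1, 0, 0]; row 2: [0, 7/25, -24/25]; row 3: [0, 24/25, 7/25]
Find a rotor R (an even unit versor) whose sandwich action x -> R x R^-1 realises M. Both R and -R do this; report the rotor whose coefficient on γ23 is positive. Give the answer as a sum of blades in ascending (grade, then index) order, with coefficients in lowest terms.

Method: write R = a + b12*γ12 + b13*γ13 + b23*γ23 with a^2 + b12^2 + b13^2 + b23^2 = 1 (so R^-1 = ~R). Expanding the columns R e_j ~R gives tr M = 4a^2 - 1 and, from the antisymmetric part, M21 - M12 = -4a*b12, M13 - M31 = 4a*b13, M32 - M23 = -4a*b23.
Here tr M = 39/25, so a^2 = (1 + tr M)/4 = 16/25 and a = ±4/5. Taking a = 4/5: M21 - M12 = 0, M13 - M31 = 0, M32 - M23 = 48/25, giving b12 = 0, b13 = 0, b23 = -3/5, i.e. R = 4/5 - 3/5*γ23.
Its γ23 coefficient is negative, so report the other preimage -R.
Answer: -4/5 + 3/5*γ23. Key observation: the double cover Spin(3) -> SO(3) sends R and -R to the same matrix (trace 39/25 here), so the stated sign of the γ23 coefficient is what selects one sheet.


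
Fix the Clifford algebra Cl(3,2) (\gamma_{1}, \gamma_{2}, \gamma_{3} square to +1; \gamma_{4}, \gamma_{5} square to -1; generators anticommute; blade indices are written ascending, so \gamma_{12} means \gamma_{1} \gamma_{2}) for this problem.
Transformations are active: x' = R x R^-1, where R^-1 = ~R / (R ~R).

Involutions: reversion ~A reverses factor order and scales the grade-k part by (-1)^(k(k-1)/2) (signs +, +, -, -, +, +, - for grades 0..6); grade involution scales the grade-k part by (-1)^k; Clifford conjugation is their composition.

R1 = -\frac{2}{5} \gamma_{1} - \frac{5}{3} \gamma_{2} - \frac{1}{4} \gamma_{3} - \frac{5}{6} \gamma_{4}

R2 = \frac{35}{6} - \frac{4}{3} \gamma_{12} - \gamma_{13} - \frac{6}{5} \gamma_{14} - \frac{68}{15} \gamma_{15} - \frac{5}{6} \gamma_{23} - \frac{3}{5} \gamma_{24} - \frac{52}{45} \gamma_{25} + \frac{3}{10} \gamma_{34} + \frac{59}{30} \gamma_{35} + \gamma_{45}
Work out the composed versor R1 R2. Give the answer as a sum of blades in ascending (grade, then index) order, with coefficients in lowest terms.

Distribute over the terms of R1 (each basis-blade product reordered to ascending indices, repeated generators contracted through their squares):
(-\frac{2}{5} \gamma_{1}) R2 = -\frac{7}{3} \gamma_{1} + \frac{8}{15} \gamma_{2} + \frac{2}{5} \gamma_{3} + \frac{12}{25} \gamma_{4} + \frac{136}{75} \gamma_{5} + \frac{1}{3} \gamma_{123} + \frac{6}{25} \gamma_{124} + \frac{104}{225} \gamma_{125} - \frac{3}{25} \gamma_{134} - \frac{59}{75} \gamma_{135} - \frac{2}{5} \gamma_{145}
(-\frac{5}{3} \gamma_{2}) R2 = -\frac{20}{9} \gamma_{1} - \frac{175}{18} \gamma_{2} + \frac{25}{18} \gamma_{3} + \gamma_{4} + \frac{52}{27} \gamma_{5} - \frac{5}{3} \gamma_{123} - 2 \gamma_{124} - \frac{68}{9} \gamma_{125} - \frac{1}{2} \gamma_{234} - \frac{59}{18} \gamma_{235} - \frac{5}{3} \gamma_{245}
(-\frac{1}{4} \gamma_{3}) R2 = -\frac{1}{4} \gamma_{1} - \frac{5}{24} \gamma_{2} - \frac{35}{24} \gamma_{3} - \frac{3}{40} \gamma_{4} - \frac{59}{120} \gamma_{5} + \frac{1}{3} \gamma_{123} - \frac{3}{10} \gamma_{134} - \frac{17}{15} \gamma_{135} - \frac{3}{20} \gamma_{234} - \frac{13}{45} \gamma_{235} - \frac{1}{4} \gamma_{345}
(-\frac{5}{6} \gamma_{4}) R2 = \gamma_{1} + \frac{1}{2} \gamma_{2} - \frac{1}{4} \gamma_{3} - \frac{175}{36} \gamma_{4} + \frac{5}{6} \gamma_{5} + \frac{10}{9} \gamma_{124} + \frac{5}{6} \gamma_{134} - \frac{34}{9} \gamma_{145} + \frac{25}{36} \gamma_{234} - \frac{26}{27} \gamma_{245} + \frac{59}{36} \gamma_{345}
Summing the partial products and collecting blades:
Answer: -\frac{137}{36} \gamma_{1} - \frac{3203}{360} \gamma_{2} + \frac{29}{360} \gamma_{3} - \frac{6221}{1800} \gamma_{4} + \frac{22037}{5400} \gamma_{5} - \gamma_{123} - \frac{146}{225} \gamma_{124} - \frac{532}{75} \gamma_{125} + \frac{31}{75} \gamma_{134} - \frac{48}{25} \gamma_{135} - \frac{188}{45} \gamma_{145} + \frac{2}{45} \gamma_{234} - \frac{107}{30} \gamma_{235} - \frac{71}{27} \gamma_{245} + \frac{25}{18} \gamma_{345}


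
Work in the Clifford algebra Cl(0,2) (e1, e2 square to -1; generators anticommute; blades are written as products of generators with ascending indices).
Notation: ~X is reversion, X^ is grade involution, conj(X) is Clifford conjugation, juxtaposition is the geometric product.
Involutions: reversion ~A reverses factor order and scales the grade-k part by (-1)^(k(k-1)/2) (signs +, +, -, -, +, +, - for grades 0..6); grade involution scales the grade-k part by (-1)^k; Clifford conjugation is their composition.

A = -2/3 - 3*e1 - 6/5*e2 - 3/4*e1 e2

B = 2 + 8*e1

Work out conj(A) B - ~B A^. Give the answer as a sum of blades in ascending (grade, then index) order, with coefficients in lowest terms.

first term: -76/3 + 2/3*e1 + 42/5*e2 - 81/10*e1 e2
second term: -76/3 + 2/3*e1 + 42/5*e2 + 81/10*e1 e2
Answer: -81/5*e1 e2


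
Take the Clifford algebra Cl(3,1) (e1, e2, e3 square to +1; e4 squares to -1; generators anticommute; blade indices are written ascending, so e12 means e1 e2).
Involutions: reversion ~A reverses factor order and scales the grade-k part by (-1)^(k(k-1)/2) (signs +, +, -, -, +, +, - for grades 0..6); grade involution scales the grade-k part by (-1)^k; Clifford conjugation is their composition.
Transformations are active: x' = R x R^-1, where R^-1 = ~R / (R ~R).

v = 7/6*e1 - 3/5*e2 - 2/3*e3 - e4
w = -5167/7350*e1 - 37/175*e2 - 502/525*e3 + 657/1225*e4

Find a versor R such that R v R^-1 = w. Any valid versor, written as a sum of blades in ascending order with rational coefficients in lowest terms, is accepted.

Key observation: q(v) = q(w) = 1049/900 (sandwiches preserve the norm), so R = v + w = 568/1225*e1 - 142/175*e2 - 284/175*e3 - 568/1225*e4 works whenever it is invertible — the component of v along it is kept and (v - w)/2 reverses, sending v to w.
Answer: 568/1225*e1 - 142/175*e2 - 284/175*e3 - 568/1225*e4


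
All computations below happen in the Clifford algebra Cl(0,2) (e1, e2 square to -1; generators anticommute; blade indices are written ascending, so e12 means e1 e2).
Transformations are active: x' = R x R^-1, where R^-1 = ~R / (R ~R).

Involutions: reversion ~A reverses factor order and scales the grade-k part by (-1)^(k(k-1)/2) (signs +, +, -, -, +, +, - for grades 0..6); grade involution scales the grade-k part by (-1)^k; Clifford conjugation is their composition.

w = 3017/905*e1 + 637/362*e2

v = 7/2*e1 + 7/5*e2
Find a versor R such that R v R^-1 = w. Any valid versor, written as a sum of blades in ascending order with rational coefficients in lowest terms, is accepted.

Sketch: the shared square -1421/100 makes R = v + w = 12369/1810*e1 + 5719/1810*e2 the natural versor; its sandwich fixes that direction, negates (v - w)/2, and sends v to w.
Answer: 12369/1810*e1 + 5719/1810*e2


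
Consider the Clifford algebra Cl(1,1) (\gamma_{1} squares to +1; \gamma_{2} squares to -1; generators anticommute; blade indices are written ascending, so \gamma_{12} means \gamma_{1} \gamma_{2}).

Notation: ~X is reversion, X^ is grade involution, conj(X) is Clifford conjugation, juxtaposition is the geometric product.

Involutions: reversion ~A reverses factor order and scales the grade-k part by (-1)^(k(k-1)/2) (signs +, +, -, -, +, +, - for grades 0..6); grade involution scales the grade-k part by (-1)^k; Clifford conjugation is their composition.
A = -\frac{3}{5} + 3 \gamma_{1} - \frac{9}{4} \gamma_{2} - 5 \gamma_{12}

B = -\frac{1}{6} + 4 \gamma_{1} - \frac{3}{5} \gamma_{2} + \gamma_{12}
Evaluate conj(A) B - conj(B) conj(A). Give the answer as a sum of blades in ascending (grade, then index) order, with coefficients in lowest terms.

first term: -\frac{111}{20} + \frac{67}{20} \gamma_{1} - \frac{4603}{200} \gamma_{2} - \frac{259}{30} \gamma_{12}
second term: \frac{23}{4} + \frac{163}{20} \gamma_{1} - \frac{4747}{200} \gamma_{2} - \frac{223}{30} \gamma_{12}
Answer: -\frac{113}{10} - \frac{24}{5} \gamma_{1} + \frac{18}{25} \gamma_{2} - \frac{6}{5} \gamma_{12}


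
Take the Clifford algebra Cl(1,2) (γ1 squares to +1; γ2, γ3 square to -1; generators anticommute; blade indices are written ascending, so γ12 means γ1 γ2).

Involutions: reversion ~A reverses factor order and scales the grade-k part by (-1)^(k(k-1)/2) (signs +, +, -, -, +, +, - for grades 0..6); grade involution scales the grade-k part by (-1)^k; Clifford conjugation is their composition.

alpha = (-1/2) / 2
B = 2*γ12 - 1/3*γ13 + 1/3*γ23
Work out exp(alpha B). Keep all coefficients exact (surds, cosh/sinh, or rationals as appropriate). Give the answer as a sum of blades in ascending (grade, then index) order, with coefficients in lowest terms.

B^2 term by term: the squares give (2)^2*(γ12)^2 + (-1/3)^2*(γ13)^2 + (1/3)^2*(γ23)^2 = 4*(+1) + 1/9*(+1) + 1/9*(-1) = 4 (each basis 2-blade squares to minus the product of its generators' squares); cross terms between blades sharing an index anticommute and cancel. So B^2 = 4.
B^2 = 4 — a positive square means the series sums to a boost: l = 2, alpha*l = -1/2, so exp(alpha B) = cosh(-1/2) + (sinh(-1/2)/2)*B = cosh(1/2) + (-sinh(1/2)/2)*B.
Answer: cosh(1/2) - sinh(1/2)*γ12 + sinh(1/2)/6*γ13 - sinh(1/2)/6*γ23


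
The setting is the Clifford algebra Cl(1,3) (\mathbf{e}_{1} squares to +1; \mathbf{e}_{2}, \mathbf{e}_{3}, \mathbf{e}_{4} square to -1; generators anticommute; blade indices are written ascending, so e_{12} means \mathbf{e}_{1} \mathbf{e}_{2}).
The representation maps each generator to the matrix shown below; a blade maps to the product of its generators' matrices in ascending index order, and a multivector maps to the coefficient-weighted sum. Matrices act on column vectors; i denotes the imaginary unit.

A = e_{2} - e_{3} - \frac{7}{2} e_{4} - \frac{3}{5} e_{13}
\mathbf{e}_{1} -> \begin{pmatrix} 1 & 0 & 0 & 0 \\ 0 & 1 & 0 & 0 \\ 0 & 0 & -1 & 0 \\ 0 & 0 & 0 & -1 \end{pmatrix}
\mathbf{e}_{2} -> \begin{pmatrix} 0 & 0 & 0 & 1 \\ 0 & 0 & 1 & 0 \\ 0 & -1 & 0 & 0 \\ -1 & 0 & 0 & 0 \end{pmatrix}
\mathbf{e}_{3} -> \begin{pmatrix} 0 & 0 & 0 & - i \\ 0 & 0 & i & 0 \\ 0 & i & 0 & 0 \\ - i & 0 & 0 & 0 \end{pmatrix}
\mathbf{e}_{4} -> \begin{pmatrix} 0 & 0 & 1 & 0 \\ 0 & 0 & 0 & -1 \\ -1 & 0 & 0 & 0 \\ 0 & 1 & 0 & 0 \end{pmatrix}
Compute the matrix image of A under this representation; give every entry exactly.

Bivector images (products of the table entries): rho(e_{13}) = rho(\mathbf{e}_{1})rho(\mathbf{e}_{3}) = \begin{pmatrix} 0 & 0 & 0 & - i \\ 0 & 0 & i & 0 \\ 0 & - i & 0 & 0 \\ i & 0 & 0 & 0 \end{pmatrix}.
M = (1)*rho(e_{2}) + (-1)*rho(e_{3}) + (-\frac{7}{2})*rho(e_{4}) + (-\frac{3}{5})*rho(e_{13}), summed entrywise:
Answer: \begin{pmatrix} 0 & 0 & - \frac{7}{2} & 1 + \frac{8 i}{5} \\ 0 & 0 & 1 - \frac{8 i}{5} & \frac{7}{2} \\ \frac{7}{2} & -1 - \frac{2 i}{5} & 0 & 0 \\ -1 + \frac{2 i}{5} & - \frac{7}{2} & 0 & 0 \end{pmatrix}


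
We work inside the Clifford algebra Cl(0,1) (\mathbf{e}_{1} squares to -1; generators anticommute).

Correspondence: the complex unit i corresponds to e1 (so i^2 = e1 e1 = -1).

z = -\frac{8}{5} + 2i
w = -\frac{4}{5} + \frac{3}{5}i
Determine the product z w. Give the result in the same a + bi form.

In blades: z = -\frac{8}{5} + 2 e_{1}, w = -\frac{4}{5} + \frac{3}{5} e_{1}.
Distribute z over w term by term (generator squares from the signature, products reordered to ascending indices): (-\frac{8}{5})*w = \frac{32}{25} - \frac{24}{25} e_{1}; (2 e_{1})*w = -\frac{6}{5} - \frac{8}{5} e_{1}.
Sum: \frac{2}{25} - \frac{64}{25} e_{1}; translating back through the correspondence:
Answer: \frac{2}{25} - \frac{64}{25}i


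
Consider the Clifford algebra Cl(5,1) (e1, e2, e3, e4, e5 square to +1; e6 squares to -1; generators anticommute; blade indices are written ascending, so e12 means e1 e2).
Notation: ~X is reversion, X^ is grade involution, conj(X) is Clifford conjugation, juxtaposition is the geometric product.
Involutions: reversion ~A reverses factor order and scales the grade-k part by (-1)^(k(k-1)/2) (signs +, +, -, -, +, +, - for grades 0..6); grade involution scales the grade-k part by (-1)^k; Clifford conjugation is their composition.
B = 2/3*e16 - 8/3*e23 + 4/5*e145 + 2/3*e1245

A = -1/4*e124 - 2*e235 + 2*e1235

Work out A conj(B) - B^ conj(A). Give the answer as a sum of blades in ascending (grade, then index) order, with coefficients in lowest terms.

first term: 11/2*e5 - 16/3*e15 - 1/5*e25 + 4/3*e34 - 2*e134 + 8/5*e234 + 1/6*e246 - 8/5*e1234 + 4/3*e2356 - 4/3*e12356
second term: -11/2*e5 + 16/3*e15 - 1/5*e25 - 4/3*e34 - 2*e134 - 8/5*e234 + 1/6*e246 + 8/5*e1234 + 4/3*e2356 + 4/3*e12356
Answer: 11*e5 - 32/3*e15 + 8/3*e34 + 16/5*e234 - 16/5*e1234 - 8/3*e12356


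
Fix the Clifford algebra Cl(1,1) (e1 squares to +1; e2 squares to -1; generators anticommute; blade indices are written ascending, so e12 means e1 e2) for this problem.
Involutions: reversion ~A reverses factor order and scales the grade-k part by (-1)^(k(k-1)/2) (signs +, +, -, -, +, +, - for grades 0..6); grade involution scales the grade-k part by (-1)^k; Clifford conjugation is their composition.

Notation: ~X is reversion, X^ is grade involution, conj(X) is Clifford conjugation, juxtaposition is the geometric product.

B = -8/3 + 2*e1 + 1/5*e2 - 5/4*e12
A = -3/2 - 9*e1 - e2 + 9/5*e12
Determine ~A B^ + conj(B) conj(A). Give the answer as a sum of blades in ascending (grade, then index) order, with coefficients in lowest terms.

first term: 481/20 + 2789/100*e1 + 637/60*e2 + 259/40*e12
second term: -321/20 - 2189/100*e1 - 601/60*e2 + 109/40*e12
Answer: 8 + 6*e1 + 3/5*e2 + 46/5*e12


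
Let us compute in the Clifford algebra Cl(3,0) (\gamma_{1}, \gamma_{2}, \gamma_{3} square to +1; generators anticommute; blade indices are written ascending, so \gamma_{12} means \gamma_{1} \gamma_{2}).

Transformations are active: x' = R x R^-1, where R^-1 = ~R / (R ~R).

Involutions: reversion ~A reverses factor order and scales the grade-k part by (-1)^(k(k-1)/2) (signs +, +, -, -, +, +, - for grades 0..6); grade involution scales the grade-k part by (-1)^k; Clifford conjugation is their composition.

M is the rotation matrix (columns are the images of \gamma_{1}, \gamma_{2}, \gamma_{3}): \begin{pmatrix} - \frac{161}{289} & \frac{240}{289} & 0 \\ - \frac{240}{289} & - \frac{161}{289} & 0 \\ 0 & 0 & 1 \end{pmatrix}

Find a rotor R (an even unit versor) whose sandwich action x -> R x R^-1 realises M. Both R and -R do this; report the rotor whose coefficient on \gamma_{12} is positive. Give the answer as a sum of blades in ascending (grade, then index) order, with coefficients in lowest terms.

Method: write R = a + b12*\gamma_{12} + b13*\gamma_{13} + b23*\gamma_{23} with a^2 + b12^2 + b13^2 + b23^2 = 1 (so R^-1 = ~R). Expanding the columns R e_j ~R gives tr M = 4a^2 - 1 and, from the antisymmetric part, M21 - M12 = -4a*b12, M13 - M31 = 4a*b13, M32 - M23 = -4a*b23.
Here tr M = -\frac{33}{289}, so a^2 = (1 + tr M)/4 = \frac{64}{289} and a = ±\frac{8}{17}. Taking a = \frac{8}{17}: M21 - M12 = -\frac{480}{289}, M13 - M31 = 0, M32 - M23 = 0, giving b12 = \frac{15}{17}, b13 = 0, b23 = 0, i.e. R = \frac{8}{17} + \frac{15}{17} \gamma_{12}.
Its \gamma_{12} coefficient is already positive.
Answer: \frac{8}{17} + \frac{15}{17} \gamma_{12}. Sheet selection: the two-to-one cover makes ±R indistinguishable at the matrix level (trace -\frac{33}{289}), so uniqueness comes from the required sign on \gamma_{12}.


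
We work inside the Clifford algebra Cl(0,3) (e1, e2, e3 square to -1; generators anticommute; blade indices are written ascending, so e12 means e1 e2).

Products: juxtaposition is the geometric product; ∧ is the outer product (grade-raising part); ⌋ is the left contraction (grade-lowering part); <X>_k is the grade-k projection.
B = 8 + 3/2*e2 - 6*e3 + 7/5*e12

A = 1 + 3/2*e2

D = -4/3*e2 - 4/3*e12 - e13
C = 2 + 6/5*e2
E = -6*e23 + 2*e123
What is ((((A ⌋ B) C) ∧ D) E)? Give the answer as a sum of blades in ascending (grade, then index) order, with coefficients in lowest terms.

step 1: 23/4 + 21/10*e1 + 3/2*e2 - 6*e3 + 7/5*e12
step 2: 97/10 + 63/25*e1 + 99/10*e2 - 12*e3 + 133/25*e12 + 36/5*e23
step 3: -194/15*e2 - 1222/75*e12 - 97/10*e13 - 16*e23 + 259/10*e123
step 4: -221/5 + 937/5*e1 - 97/5*e2 - 3376/75*e3 + 291/5*e12 - 9272/75*e13
Answer: -221/5 + 937/5*e1 - 97/5*e2 - 3376/75*e3 + 291/5*e12 - 9272/75*e13


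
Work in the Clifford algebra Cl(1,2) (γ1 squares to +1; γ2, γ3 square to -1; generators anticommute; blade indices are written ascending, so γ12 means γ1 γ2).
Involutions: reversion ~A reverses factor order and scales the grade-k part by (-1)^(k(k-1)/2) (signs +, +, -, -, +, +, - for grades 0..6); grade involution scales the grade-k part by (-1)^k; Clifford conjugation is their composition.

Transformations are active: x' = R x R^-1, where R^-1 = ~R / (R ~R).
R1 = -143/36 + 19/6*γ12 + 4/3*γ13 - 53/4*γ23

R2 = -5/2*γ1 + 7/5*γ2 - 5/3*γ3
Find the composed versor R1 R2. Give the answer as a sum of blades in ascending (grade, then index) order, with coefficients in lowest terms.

Distribute over the terms of R2 (each basis-blade product reordered to ascending indices, repeated generators contracted through their squares):
R1 (-5/2*γ1) = 715/72*γ1 + 95/12*γ2 + 10/3*γ3 + 265/8*γ123
R1 (7/5*γ2) = -133/30*γ1 - 1001/180*γ2 - 371/20*γ3 - 28/15*γ123
R1 (-5/3*γ3) = 20/9*γ1 - 265/12*γ2 + 715/108*γ3 - 95/18*γ123
Summing the partial products and collecting blades:
Answer: 2779/360*γ1 - 3551/180*γ2 - 2321/270*γ3 + 9353/360*γ123


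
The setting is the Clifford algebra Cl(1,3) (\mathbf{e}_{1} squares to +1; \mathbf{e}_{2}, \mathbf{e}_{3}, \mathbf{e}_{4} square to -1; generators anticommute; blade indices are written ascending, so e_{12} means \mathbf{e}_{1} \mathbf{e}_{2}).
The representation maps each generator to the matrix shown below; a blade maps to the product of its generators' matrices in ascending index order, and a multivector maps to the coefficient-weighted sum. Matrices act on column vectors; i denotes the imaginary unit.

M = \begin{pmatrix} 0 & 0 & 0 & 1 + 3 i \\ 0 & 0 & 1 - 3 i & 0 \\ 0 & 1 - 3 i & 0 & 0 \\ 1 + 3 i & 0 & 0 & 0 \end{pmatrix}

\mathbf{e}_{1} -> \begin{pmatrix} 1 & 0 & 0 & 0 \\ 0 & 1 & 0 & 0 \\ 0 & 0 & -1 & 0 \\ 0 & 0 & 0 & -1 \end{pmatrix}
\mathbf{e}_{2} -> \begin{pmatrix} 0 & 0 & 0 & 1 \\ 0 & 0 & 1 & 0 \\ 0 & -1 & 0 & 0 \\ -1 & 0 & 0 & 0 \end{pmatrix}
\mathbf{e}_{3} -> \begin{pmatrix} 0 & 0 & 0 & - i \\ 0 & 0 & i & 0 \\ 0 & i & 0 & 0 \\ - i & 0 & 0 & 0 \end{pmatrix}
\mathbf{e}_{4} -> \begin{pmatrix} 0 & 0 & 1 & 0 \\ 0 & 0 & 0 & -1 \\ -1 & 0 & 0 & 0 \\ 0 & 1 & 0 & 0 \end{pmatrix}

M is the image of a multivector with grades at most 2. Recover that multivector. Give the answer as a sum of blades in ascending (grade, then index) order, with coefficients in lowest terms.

Method: the blade images are trace-orthogonal — tr(rho(e_A) rho(e_B)^-1) = 4 if A = B and 0 otherwise — and rho(e_A)^-1 = (e_A)^2 * rho(e_A) with (e_A)^2 = +1 or -1, so the coefficient of e_A in the preimage is (e_A)^2 * tr(M rho(e_A))/4.
Nonzero projections over blades of grade <= 2: e_{3}: (e_{3})^2 = -1, tr(M rho(e_{3})) = 12, coefficient -3; e_{12}: (e_{12})^2 = +1, tr(M rho(e_{12})) = 4, coefficient 1. Every other blade of grade <= 2 projects to 0.
Answer: -3 e_{3} + e_{12}


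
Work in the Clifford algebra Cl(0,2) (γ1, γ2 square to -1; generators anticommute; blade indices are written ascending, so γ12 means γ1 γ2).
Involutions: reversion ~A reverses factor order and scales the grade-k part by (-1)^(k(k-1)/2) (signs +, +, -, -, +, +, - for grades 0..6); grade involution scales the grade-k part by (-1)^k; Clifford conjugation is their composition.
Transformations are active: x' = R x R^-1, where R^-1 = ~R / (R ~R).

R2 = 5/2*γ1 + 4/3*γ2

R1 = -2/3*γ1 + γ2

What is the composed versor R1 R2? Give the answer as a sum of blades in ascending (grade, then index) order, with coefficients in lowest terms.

Distribute over the terms of R1 (each basis-blade product reordered to ascending indices, repeated generators contracted through their squares):
(-2/3*γ1) R2 = 5/3 - 8/9*γ12
(γ2) R2 = -4/3 - 5/2*γ12
Summing the partial products and collecting blades:
Answer: 1/3 - 61/18*γ12


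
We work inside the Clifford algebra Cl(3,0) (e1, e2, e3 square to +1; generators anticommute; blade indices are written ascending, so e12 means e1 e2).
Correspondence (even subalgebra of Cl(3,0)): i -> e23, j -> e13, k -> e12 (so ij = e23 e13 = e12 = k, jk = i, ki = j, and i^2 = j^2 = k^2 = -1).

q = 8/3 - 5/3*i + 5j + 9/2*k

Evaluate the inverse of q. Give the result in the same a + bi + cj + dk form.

In blades: q = 8/3 + 9/2*e12 + 5*e13 - 5/3*e23.
With qbar = 8/3 - 9/2*e12 - 5*e13 + 5/3*e23 (scalar fixed, mapped units negated), q qbar = 1985/36 (the sum of squared coefficients), so q^-1 = qbar / (1985/36) = 96/1985 - 162/1985*e12 - 36/397*e13 + 12/397*e23; translating back:
Answer: 96/1985 + 12/397*i - 36/397*j - 162/1985*k


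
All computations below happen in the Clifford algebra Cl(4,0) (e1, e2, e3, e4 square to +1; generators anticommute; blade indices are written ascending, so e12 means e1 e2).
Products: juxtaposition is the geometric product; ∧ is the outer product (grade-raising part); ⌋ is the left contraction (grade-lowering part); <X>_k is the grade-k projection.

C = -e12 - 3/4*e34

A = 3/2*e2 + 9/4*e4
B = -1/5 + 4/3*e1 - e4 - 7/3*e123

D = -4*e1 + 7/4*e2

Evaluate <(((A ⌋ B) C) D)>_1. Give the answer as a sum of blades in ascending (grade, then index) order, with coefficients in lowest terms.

step 1: -9/4 + 7/2*e13
step 2: 9/4*e12 - 21/8*e14 - 7/2*e23 + 27/16*e34
step 3: 63/16*e1 + 9*e2 + 49/8*e3 - 21/2*e4 + 14*e123 + 147/32*e124 - 27/4*e134 + 189/64*e234
step 4: 63/16*e1 + 9*e2 + 49/8*e3 - 21/2*e4
Answer: 63/16*e1 + 9*e2 + 49/8*e3 - 21/2*e4


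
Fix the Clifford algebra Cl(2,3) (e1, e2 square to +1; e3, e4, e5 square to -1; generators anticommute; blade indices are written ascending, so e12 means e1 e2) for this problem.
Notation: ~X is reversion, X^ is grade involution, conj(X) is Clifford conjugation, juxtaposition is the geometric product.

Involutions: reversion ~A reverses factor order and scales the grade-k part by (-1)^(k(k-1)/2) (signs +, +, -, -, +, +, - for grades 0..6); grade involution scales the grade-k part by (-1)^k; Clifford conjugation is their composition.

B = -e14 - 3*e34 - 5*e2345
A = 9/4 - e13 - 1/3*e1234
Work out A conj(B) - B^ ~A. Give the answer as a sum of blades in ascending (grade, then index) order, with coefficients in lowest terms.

first term: e12 + 21/4*e14 - 5/3*e15 - 1/3*e23 + 31/4*e34 + 5*e1245 - 45/4*e2345
second term: -e12 - 21/4*e14 + 5/3*e15 + 1/3*e23 - 31/4*e34 + 5*e1245 - 45/4*e2345
Answer: 2*e12 + 21/2*e14 - 10/3*e15 - 2/3*e23 + 31/2*e34


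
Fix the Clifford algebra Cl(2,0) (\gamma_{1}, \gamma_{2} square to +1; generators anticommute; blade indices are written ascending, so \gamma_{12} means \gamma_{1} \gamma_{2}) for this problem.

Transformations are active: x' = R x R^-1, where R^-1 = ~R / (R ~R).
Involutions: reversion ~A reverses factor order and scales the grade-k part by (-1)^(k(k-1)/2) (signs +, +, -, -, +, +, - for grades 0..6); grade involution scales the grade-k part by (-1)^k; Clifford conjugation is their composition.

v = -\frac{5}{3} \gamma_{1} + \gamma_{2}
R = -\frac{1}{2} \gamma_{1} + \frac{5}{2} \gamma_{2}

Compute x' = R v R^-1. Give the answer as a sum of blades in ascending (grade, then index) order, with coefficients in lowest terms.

~R = -\frac{1}{2} \gamma_{1} + \frac{5}{2} \gamma_{2}, and R ~R = \frac{13}{2}, so R^-1 = ~R / (\frac{13}{2}).
R v = \frac{10}{3} + \frac{11}{3} \gamma_{12}
Answer: \frac{15}{13} \gamma_{1} + \frac{61}{39} \gamma_{2}


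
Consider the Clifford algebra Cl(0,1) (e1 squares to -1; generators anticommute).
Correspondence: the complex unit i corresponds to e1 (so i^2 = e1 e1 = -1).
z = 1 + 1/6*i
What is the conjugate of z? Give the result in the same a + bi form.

In blades: z = 1 + 1/6*e1.
Conjugation here is Clifford conjugation: the scalar is fixed and the grade-1 and grade-2 blades all flip sign, giving 1 - 1/6*e1; translating back:
Answer: 1 - 1/6*i


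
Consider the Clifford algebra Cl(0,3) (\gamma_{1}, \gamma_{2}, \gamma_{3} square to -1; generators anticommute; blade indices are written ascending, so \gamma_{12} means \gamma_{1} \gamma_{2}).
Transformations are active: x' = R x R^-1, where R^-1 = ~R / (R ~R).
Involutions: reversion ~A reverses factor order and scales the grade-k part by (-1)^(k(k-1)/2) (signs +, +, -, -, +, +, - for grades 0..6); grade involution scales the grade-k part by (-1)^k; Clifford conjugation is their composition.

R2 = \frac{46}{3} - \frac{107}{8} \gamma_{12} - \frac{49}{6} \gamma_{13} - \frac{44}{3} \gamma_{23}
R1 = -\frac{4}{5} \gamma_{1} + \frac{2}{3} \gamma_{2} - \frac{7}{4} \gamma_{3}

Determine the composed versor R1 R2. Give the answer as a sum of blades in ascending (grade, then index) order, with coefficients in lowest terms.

Distribute over the terms of R1 (each basis-blade product reordered to ascending indices, repeated generators contracted through their squares):
(-\frac{4}{5} \gamma_{1}) R2 = -\frac{184}{15} \gamma_{1} - \frac{107}{10} \gamma_{2} - \frac{98}{15} \gamma_{3} + \frac{176}{15} \gamma_{123}
(\frac{2}{3} \gamma_{2}) R2 = -\frac{107}{12} \gamma_{1} + \frac{92}{9} \gamma_{2} + \frac{88}{9} \gamma_{3} + \frac{49}{9} \gamma_{123}
(-\frac{7}{4} \gamma_{3}) R2 = \frac{343}{24} \gamma_{1} + \frac{77}{3} \gamma_{2} - \frac{161}{6} \gamma_{3} + \frac{749}{32} \gamma_{123}
Summing the partial products and collecting blades:
Answer: -\frac{827}{120} \gamma_{1} + \frac{2267}{90} \gamma_{2} - \frac{2123}{90} \gamma_{3} + \frac{58441}{1440} \gamma_{123}


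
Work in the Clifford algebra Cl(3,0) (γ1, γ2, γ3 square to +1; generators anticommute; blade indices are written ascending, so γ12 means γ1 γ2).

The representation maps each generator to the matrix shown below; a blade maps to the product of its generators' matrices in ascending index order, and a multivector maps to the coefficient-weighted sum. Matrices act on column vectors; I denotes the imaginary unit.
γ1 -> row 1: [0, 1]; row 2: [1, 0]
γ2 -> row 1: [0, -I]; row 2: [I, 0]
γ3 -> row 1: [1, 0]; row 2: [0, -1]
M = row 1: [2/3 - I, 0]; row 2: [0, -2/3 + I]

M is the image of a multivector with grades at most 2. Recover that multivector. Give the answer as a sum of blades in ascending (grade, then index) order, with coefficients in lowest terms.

Method: 1, rho(γ1), rho(γ2), rho(γ3) form a trace-orthogonal basis of the 2x2 complex matrices (tr(X Y) = 2 if X = Y, else 0), so M = m0*1 + m1*rho(γ1) + m2*rho(γ2) + m3*rho(γ3) with m0 = tr(M)/2 = 0, m1 = tr(M rho(γ1))/2 = 0, m2 = tr(M rho(γ2))/2 = 0, m3 = tr(M rho(γ3))/2 = 2/3 - I.
Multiplying table entries, the bivector images are rho(γ12) = I*rho(γ3), rho(γ13) = -I*rho(γ2), rho(γ23) = I*rho(γ1); with real blade coefficients the real parts of m0..m3 are the coefficients of 1, γ1, γ2, γ3 and the imaginary parts give the bivectors (γ23: Im m1, γ13: -Im m2, γ12: Im m3).
Answer: 2/3*γ3 - γ12
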